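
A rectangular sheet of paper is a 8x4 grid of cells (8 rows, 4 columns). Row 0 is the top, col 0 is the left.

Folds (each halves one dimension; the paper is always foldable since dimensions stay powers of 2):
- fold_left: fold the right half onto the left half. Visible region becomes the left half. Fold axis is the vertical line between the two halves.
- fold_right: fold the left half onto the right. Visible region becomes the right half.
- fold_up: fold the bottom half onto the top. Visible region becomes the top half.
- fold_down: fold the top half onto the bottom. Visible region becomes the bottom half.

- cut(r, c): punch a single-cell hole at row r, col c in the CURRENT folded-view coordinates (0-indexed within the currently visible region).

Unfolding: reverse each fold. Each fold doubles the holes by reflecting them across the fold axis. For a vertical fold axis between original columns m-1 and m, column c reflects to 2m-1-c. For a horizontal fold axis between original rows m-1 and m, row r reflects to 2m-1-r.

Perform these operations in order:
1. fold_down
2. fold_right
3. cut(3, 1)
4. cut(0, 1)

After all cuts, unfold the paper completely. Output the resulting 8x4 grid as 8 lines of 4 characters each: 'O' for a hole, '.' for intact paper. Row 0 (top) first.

Answer: O..O
....
....
O..O
O..O
....
....
O..O

Derivation:
Op 1 fold_down: fold axis h@4; visible region now rows[4,8) x cols[0,4) = 4x4
Op 2 fold_right: fold axis v@2; visible region now rows[4,8) x cols[2,4) = 4x2
Op 3 cut(3, 1): punch at orig (7,3); cuts so far [(7, 3)]; region rows[4,8) x cols[2,4) = 4x2
Op 4 cut(0, 1): punch at orig (4,3); cuts so far [(4, 3), (7, 3)]; region rows[4,8) x cols[2,4) = 4x2
Unfold 1 (reflect across v@2): 4 holes -> [(4, 0), (4, 3), (7, 0), (7, 3)]
Unfold 2 (reflect across h@4): 8 holes -> [(0, 0), (0, 3), (3, 0), (3, 3), (4, 0), (4, 3), (7, 0), (7, 3)]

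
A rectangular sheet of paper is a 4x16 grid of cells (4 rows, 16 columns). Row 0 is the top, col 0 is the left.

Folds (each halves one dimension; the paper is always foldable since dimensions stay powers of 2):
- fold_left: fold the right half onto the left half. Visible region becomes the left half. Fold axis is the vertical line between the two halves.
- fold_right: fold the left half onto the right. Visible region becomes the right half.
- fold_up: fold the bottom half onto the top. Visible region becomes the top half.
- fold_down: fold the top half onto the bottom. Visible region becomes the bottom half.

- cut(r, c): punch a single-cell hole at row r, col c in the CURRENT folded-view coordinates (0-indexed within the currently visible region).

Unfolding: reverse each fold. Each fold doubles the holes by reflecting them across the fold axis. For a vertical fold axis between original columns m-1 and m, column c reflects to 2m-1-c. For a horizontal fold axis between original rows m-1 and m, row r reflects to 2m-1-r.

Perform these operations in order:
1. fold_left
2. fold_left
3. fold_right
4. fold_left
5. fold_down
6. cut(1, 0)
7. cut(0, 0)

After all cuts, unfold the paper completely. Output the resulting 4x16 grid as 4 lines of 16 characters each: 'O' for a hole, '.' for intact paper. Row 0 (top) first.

Op 1 fold_left: fold axis v@8; visible region now rows[0,4) x cols[0,8) = 4x8
Op 2 fold_left: fold axis v@4; visible region now rows[0,4) x cols[0,4) = 4x4
Op 3 fold_right: fold axis v@2; visible region now rows[0,4) x cols[2,4) = 4x2
Op 4 fold_left: fold axis v@3; visible region now rows[0,4) x cols[2,3) = 4x1
Op 5 fold_down: fold axis h@2; visible region now rows[2,4) x cols[2,3) = 2x1
Op 6 cut(1, 0): punch at orig (3,2); cuts so far [(3, 2)]; region rows[2,4) x cols[2,3) = 2x1
Op 7 cut(0, 0): punch at orig (2,2); cuts so far [(2, 2), (3, 2)]; region rows[2,4) x cols[2,3) = 2x1
Unfold 1 (reflect across h@2): 4 holes -> [(0, 2), (1, 2), (2, 2), (3, 2)]
Unfold 2 (reflect across v@3): 8 holes -> [(0, 2), (0, 3), (1, 2), (1, 3), (2, 2), (2, 3), (3, 2), (3, 3)]
Unfold 3 (reflect across v@2): 16 holes -> [(0, 0), (0, 1), (0, 2), (0, 3), (1, 0), (1, 1), (1, 2), (1, 3), (2, 0), (2, 1), (2, 2), (2, 3), (3, 0), (3, 1), (3, 2), (3, 3)]
Unfold 4 (reflect across v@4): 32 holes -> [(0, 0), (0, 1), (0, 2), (0, 3), (0, 4), (0, 5), (0, 6), (0, 7), (1, 0), (1, 1), (1, 2), (1, 3), (1, 4), (1, 5), (1, 6), (1, 7), (2, 0), (2, 1), (2, 2), (2, 3), (2, 4), (2, 5), (2, 6), (2, 7), (3, 0), (3, 1), (3, 2), (3, 3), (3, 4), (3, 5), (3, 6), (3, 7)]
Unfold 5 (reflect across v@8): 64 holes -> [(0, 0), (0, 1), (0, 2), (0, 3), (0, 4), (0, 5), (0, 6), (0, 7), (0, 8), (0, 9), (0, 10), (0, 11), (0, 12), (0, 13), (0, 14), (0, 15), (1, 0), (1, 1), (1, 2), (1, 3), (1, 4), (1, 5), (1, 6), (1, 7), (1, 8), (1, 9), (1, 10), (1, 11), (1, 12), (1, 13), (1, 14), (1, 15), (2, 0), (2, 1), (2, 2), (2, 3), (2, 4), (2, 5), (2, 6), (2, 7), (2, 8), (2, 9), (2, 10), (2, 11), (2, 12), (2, 13), (2, 14), (2, 15), (3, 0), (3, 1), (3, 2), (3, 3), (3, 4), (3, 5), (3, 6), (3, 7), (3, 8), (3, 9), (3, 10), (3, 11), (3, 12), (3, 13), (3, 14), (3, 15)]

Answer: OOOOOOOOOOOOOOOO
OOOOOOOOOOOOOOOO
OOOOOOOOOOOOOOOO
OOOOOOOOOOOOOOOO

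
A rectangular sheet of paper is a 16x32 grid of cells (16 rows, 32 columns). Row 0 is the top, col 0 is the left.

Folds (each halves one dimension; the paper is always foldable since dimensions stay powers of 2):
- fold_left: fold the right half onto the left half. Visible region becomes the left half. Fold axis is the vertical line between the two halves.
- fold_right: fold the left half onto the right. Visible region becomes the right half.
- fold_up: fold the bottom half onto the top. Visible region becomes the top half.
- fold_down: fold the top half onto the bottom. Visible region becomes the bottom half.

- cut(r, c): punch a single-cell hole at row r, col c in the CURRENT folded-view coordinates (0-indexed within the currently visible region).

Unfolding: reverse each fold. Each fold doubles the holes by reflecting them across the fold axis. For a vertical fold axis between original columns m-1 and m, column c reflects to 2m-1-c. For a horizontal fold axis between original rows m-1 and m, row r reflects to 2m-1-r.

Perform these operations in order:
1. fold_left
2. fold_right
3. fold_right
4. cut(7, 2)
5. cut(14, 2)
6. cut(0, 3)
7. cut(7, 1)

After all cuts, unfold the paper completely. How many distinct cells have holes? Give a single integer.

Answer: 32

Derivation:
Op 1 fold_left: fold axis v@16; visible region now rows[0,16) x cols[0,16) = 16x16
Op 2 fold_right: fold axis v@8; visible region now rows[0,16) x cols[8,16) = 16x8
Op 3 fold_right: fold axis v@12; visible region now rows[0,16) x cols[12,16) = 16x4
Op 4 cut(7, 2): punch at orig (7,14); cuts so far [(7, 14)]; region rows[0,16) x cols[12,16) = 16x4
Op 5 cut(14, 2): punch at orig (14,14); cuts so far [(7, 14), (14, 14)]; region rows[0,16) x cols[12,16) = 16x4
Op 6 cut(0, 3): punch at orig (0,15); cuts so far [(0, 15), (7, 14), (14, 14)]; region rows[0,16) x cols[12,16) = 16x4
Op 7 cut(7, 1): punch at orig (7,13); cuts so far [(0, 15), (7, 13), (7, 14), (14, 14)]; region rows[0,16) x cols[12,16) = 16x4
Unfold 1 (reflect across v@12): 8 holes -> [(0, 8), (0, 15), (7, 9), (7, 10), (7, 13), (7, 14), (14, 9), (14, 14)]
Unfold 2 (reflect across v@8): 16 holes -> [(0, 0), (0, 7), (0, 8), (0, 15), (7, 1), (7, 2), (7, 5), (7, 6), (7, 9), (7, 10), (7, 13), (7, 14), (14, 1), (14, 6), (14, 9), (14, 14)]
Unfold 3 (reflect across v@16): 32 holes -> [(0, 0), (0, 7), (0, 8), (0, 15), (0, 16), (0, 23), (0, 24), (0, 31), (7, 1), (7, 2), (7, 5), (7, 6), (7, 9), (7, 10), (7, 13), (7, 14), (7, 17), (7, 18), (7, 21), (7, 22), (7, 25), (7, 26), (7, 29), (7, 30), (14, 1), (14, 6), (14, 9), (14, 14), (14, 17), (14, 22), (14, 25), (14, 30)]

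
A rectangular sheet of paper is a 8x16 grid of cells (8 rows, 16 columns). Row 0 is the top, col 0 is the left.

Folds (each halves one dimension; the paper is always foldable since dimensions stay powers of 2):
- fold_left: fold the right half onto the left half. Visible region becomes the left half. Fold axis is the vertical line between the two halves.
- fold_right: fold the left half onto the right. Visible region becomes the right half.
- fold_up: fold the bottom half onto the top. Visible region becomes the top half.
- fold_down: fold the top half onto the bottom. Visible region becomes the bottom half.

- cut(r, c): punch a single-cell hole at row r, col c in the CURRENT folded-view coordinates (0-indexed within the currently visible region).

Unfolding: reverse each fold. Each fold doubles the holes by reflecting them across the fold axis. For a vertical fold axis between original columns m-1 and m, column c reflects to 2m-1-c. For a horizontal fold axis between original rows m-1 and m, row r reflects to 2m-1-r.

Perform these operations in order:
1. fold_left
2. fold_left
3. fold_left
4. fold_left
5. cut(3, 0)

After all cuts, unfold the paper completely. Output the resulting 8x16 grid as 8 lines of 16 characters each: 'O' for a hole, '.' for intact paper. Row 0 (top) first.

Answer: ................
................
................
OOOOOOOOOOOOOOOO
................
................
................
................

Derivation:
Op 1 fold_left: fold axis v@8; visible region now rows[0,8) x cols[0,8) = 8x8
Op 2 fold_left: fold axis v@4; visible region now rows[0,8) x cols[0,4) = 8x4
Op 3 fold_left: fold axis v@2; visible region now rows[0,8) x cols[0,2) = 8x2
Op 4 fold_left: fold axis v@1; visible region now rows[0,8) x cols[0,1) = 8x1
Op 5 cut(3, 0): punch at orig (3,0); cuts so far [(3, 0)]; region rows[0,8) x cols[0,1) = 8x1
Unfold 1 (reflect across v@1): 2 holes -> [(3, 0), (3, 1)]
Unfold 2 (reflect across v@2): 4 holes -> [(3, 0), (3, 1), (3, 2), (3, 3)]
Unfold 3 (reflect across v@4): 8 holes -> [(3, 0), (3, 1), (3, 2), (3, 3), (3, 4), (3, 5), (3, 6), (3, 7)]
Unfold 4 (reflect across v@8): 16 holes -> [(3, 0), (3, 1), (3, 2), (3, 3), (3, 4), (3, 5), (3, 6), (3, 7), (3, 8), (3, 9), (3, 10), (3, 11), (3, 12), (3, 13), (3, 14), (3, 15)]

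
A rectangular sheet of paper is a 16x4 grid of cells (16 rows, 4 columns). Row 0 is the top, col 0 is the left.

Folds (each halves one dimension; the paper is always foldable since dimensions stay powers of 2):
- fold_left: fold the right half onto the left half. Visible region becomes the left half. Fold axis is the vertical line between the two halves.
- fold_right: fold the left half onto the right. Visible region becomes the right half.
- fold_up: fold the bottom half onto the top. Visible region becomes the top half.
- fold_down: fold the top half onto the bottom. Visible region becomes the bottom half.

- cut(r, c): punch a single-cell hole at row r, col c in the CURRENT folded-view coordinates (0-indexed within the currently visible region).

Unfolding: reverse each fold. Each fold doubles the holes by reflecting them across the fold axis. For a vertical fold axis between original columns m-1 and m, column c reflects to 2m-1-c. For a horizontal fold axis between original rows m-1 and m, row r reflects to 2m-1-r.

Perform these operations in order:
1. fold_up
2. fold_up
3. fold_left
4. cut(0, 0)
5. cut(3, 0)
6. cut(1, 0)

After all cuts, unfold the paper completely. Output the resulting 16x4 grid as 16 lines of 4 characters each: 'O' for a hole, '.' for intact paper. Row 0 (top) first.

Op 1 fold_up: fold axis h@8; visible region now rows[0,8) x cols[0,4) = 8x4
Op 2 fold_up: fold axis h@4; visible region now rows[0,4) x cols[0,4) = 4x4
Op 3 fold_left: fold axis v@2; visible region now rows[0,4) x cols[0,2) = 4x2
Op 4 cut(0, 0): punch at orig (0,0); cuts so far [(0, 0)]; region rows[0,4) x cols[0,2) = 4x2
Op 5 cut(3, 0): punch at orig (3,0); cuts so far [(0, 0), (3, 0)]; region rows[0,4) x cols[0,2) = 4x2
Op 6 cut(1, 0): punch at orig (1,0); cuts so far [(0, 0), (1, 0), (3, 0)]; region rows[0,4) x cols[0,2) = 4x2
Unfold 1 (reflect across v@2): 6 holes -> [(0, 0), (0, 3), (1, 0), (1, 3), (3, 0), (3, 3)]
Unfold 2 (reflect across h@4): 12 holes -> [(0, 0), (0, 3), (1, 0), (1, 3), (3, 0), (3, 3), (4, 0), (4, 3), (6, 0), (6, 3), (7, 0), (7, 3)]
Unfold 3 (reflect across h@8): 24 holes -> [(0, 0), (0, 3), (1, 0), (1, 3), (3, 0), (3, 3), (4, 0), (4, 3), (6, 0), (6, 3), (7, 0), (7, 3), (8, 0), (8, 3), (9, 0), (9, 3), (11, 0), (11, 3), (12, 0), (12, 3), (14, 0), (14, 3), (15, 0), (15, 3)]

Answer: O..O
O..O
....
O..O
O..O
....
O..O
O..O
O..O
O..O
....
O..O
O..O
....
O..O
O..O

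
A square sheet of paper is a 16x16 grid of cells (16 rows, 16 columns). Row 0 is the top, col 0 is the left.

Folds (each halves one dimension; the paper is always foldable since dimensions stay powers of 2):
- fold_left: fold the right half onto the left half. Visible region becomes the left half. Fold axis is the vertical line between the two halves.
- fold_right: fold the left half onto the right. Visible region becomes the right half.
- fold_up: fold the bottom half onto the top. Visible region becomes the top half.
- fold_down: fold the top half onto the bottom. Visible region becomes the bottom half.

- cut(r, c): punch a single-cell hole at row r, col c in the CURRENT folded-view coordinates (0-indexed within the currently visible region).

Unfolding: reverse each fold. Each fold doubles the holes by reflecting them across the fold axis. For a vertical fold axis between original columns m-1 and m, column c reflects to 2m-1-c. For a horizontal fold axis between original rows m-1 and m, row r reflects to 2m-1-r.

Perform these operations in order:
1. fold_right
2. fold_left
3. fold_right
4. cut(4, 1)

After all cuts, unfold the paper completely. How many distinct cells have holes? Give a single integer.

Answer: 8

Derivation:
Op 1 fold_right: fold axis v@8; visible region now rows[0,16) x cols[8,16) = 16x8
Op 2 fold_left: fold axis v@12; visible region now rows[0,16) x cols[8,12) = 16x4
Op 3 fold_right: fold axis v@10; visible region now rows[0,16) x cols[10,12) = 16x2
Op 4 cut(4, 1): punch at orig (4,11); cuts so far [(4, 11)]; region rows[0,16) x cols[10,12) = 16x2
Unfold 1 (reflect across v@10): 2 holes -> [(4, 8), (4, 11)]
Unfold 2 (reflect across v@12): 4 holes -> [(4, 8), (4, 11), (4, 12), (4, 15)]
Unfold 3 (reflect across v@8): 8 holes -> [(4, 0), (4, 3), (4, 4), (4, 7), (4, 8), (4, 11), (4, 12), (4, 15)]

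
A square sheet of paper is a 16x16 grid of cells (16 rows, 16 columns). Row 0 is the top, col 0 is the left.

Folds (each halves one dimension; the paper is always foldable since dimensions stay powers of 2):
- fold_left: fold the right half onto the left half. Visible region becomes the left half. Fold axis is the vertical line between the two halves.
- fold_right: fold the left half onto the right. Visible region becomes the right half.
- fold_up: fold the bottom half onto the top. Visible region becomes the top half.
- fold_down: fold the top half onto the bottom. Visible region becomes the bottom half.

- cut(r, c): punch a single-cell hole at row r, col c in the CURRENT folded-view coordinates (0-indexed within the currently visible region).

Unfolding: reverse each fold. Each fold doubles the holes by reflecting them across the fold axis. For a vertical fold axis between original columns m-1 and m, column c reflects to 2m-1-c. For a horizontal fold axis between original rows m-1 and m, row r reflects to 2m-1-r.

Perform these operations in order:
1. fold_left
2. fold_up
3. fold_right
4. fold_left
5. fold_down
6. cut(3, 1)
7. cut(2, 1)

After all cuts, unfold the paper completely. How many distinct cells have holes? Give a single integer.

Answer: 64

Derivation:
Op 1 fold_left: fold axis v@8; visible region now rows[0,16) x cols[0,8) = 16x8
Op 2 fold_up: fold axis h@8; visible region now rows[0,8) x cols[0,8) = 8x8
Op 3 fold_right: fold axis v@4; visible region now rows[0,8) x cols[4,8) = 8x4
Op 4 fold_left: fold axis v@6; visible region now rows[0,8) x cols[4,6) = 8x2
Op 5 fold_down: fold axis h@4; visible region now rows[4,8) x cols[4,6) = 4x2
Op 6 cut(3, 1): punch at orig (7,5); cuts so far [(7, 5)]; region rows[4,8) x cols[4,6) = 4x2
Op 7 cut(2, 1): punch at orig (6,5); cuts so far [(6, 5), (7, 5)]; region rows[4,8) x cols[4,6) = 4x2
Unfold 1 (reflect across h@4): 4 holes -> [(0, 5), (1, 5), (6, 5), (7, 5)]
Unfold 2 (reflect across v@6): 8 holes -> [(0, 5), (0, 6), (1, 5), (1, 6), (6, 5), (6, 6), (7, 5), (7, 6)]
Unfold 3 (reflect across v@4): 16 holes -> [(0, 1), (0, 2), (0, 5), (0, 6), (1, 1), (1, 2), (1, 5), (1, 6), (6, 1), (6, 2), (6, 5), (6, 6), (7, 1), (7, 2), (7, 5), (7, 6)]
Unfold 4 (reflect across h@8): 32 holes -> [(0, 1), (0, 2), (0, 5), (0, 6), (1, 1), (1, 2), (1, 5), (1, 6), (6, 1), (6, 2), (6, 5), (6, 6), (7, 1), (7, 2), (7, 5), (7, 6), (8, 1), (8, 2), (8, 5), (8, 6), (9, 1), (9, 2), (9, 5), (9, 6), (14, 1), (14, 2), (14, 5), (14, 6), (15, 1), (15, 2), (15, 5), (15, 6)]
Unfold 5 (reflect across v@8): 64 holes -> [(0, 1), (0, 2), (0, 5), (0, 6), (0, 9), (0, 10), (0, 13), (0, 14), (1, 1), (1, 2), (1, 5), (1, 6), (1, 9), (1, 10), (1, 13), (1, 14), (6, 1), (6, 2), (6, 5), (6, 6), (6, 9), (6, 10), (6, 13), (6, 14), (7, 1), (7, 2), (7, 5), (7, 6), (7, 9), (7, 10), (7, 13), (7, 14), (8, 1), (8, 2), (8, 5), (8, 6), (8, 9), (8, 10), (8, 13), (8, 14), (9, 1), (9, 2), (9, 5), (9, 6), (9, 9), (9, 10), (9, 13), (9, 14), (14, 1), (14, 2), (14, 5), (14, 6), (14, 9), (14, 10), (14, 13), (14, 14), (15, 1), (15, 2), (15, 5), (15, 6), (15, 9), (15, 10), (15, 13), (15, 14)]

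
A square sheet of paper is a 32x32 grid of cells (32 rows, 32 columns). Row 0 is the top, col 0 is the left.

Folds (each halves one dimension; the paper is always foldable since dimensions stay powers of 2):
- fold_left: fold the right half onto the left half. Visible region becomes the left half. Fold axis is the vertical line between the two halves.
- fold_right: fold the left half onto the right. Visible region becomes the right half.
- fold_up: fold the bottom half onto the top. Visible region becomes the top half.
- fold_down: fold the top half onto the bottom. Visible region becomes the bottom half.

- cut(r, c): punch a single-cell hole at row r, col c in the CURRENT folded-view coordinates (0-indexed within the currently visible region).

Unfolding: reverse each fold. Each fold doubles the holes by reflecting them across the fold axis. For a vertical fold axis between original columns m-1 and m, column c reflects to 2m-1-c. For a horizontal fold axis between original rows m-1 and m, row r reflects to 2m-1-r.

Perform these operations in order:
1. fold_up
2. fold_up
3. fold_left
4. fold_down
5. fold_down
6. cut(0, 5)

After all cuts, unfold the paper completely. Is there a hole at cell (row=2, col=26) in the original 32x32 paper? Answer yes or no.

Answer: yes

Derivation:
Op 1 fold_up: fold axis h@16; visible region now rows[0,16) x cols[0,32) = 16x32
Op 2 fold_up: fold axis h@8; visible region now rows[0,8) x cols[0,32) = 8x32
Op 3 fold_left: fold axis v@16; visible region now rows[0,8) x cols[0,16) = 8x16
Op 4 fold_down: fold axis h@4; visible region now rows[4,8) x cols[0,16) = 4x16
Op 5 fold_down: fold axis h@6; visible region now rows[6,8) x cols[0,16) = 2x16
Op 6 cut(0, 5): punch at orig (6,5); cuts so far [(6, 5)]; region rows[6,8) x cols[0,16) = 2x16
Unfold 1 (reflect across h@6): 2 holes -> [(5, 5), (6, 5)]
Unfold 2 (reflect across h@4): 4 holes -> [(1, 5), (2, 5), (5, 5), (6, 5)]
Unfold 3 (reflect across v@16): 8 holes -> [(1, 5), (1, 26), (2, 5), (2, 26), (5, 5), (5, 26), (6, 5), (6, 26)]
Unfold 4 (reflect across h@8): 16 holes -> [(1, 5), (1, 26), (2, 5), (2, 26), (5, 5), (5, 26), (6, 5), (6, 26), (9, 5), (9, 26), (10, 5), (10, 26), (13, 5), (13, 26), (14, 5), (14, 26)]
Unfold 5 (reflect across h@16): 32 holes -> [(1, 5), (1, 26), (2, 5), (2, 26), (5, 5), (5, 26), (6, 5), (6, 26), (9, 5), (9, 26), (10, 5), (10, 26), (13, 5), (13, 26), (14, 5), (14, 26), (17, 5), (17, 26), (18, 5), (18, 26), (21, 5), (21, 26), (22, 5), (22, 26), (25, 5), (25, 26), (26, 5), (26, 26), (29, 5), (29, 26), (30, 5), (30, 26)]
Holes: [(1, 5), (1, 26), (2, 5), (2, 26), (5, 5), (5, 26), (6, 5), (6, 26), (9, 5), (9, 26), (10, 5), (10, 26), (13, 5), (13, 26), (14, 5), (14, 26), (17, 5), (17, 26), (18, 5), (18, 26), (21, 5), (21, 26), (22, 5), (22, 26), (25, 5), (25, 26), (26, 5), (26, 26), (29, 5), (29, 26), (30, 5), (30, 26)]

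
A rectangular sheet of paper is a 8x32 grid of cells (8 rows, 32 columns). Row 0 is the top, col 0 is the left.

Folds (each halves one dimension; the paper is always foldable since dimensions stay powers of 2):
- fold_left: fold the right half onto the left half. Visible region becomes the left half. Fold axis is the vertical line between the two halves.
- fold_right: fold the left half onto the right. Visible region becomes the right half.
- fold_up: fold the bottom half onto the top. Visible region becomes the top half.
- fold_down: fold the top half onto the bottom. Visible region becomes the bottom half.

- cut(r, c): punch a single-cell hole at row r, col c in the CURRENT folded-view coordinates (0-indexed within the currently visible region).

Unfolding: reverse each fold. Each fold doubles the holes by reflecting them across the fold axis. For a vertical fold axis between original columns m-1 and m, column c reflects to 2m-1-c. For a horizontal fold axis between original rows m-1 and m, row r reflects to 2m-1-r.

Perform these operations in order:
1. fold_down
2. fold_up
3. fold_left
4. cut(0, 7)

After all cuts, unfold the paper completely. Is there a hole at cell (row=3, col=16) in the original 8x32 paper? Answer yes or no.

Answer: no

Derivation:
Op 1 fold_down: fold axis h@4; visible region now rows[4,8) x cols[0,32) = 4x32
Op 2 fold_up: fold axis h@6; visible region now rows[4,6) x cols[0,32) = 2x32
Op 3 fold_left: fold axis v@16; visible region now rows[4,6) x cols[0,16) = 2x16
Op 4 cut(0, 7): punch at orig (4,7); cuts so far [(4, 7)]; region rows[4,6) x cols[0,16) = 2x16
Unfold 1 (reflect across v@16): 2 holes -> [(4, 7), (4, 24)]
Unfold 2 (reflect across h@6): 4 holes -> [(4, 7), (4, 24), (7, 7), (7, 24)]
Unfold 3 (reflect across h@4): 8 holes -> [(0, 7), (0, 24), (3, 7), (3, 24), (4, 7), (4, 24), (7, 7), (7, 24)]
Holes: [(0, 7), (0, 24), (3, 7), (3, 24), (4, 7), (4, 24), (7, 7), (7, 24)]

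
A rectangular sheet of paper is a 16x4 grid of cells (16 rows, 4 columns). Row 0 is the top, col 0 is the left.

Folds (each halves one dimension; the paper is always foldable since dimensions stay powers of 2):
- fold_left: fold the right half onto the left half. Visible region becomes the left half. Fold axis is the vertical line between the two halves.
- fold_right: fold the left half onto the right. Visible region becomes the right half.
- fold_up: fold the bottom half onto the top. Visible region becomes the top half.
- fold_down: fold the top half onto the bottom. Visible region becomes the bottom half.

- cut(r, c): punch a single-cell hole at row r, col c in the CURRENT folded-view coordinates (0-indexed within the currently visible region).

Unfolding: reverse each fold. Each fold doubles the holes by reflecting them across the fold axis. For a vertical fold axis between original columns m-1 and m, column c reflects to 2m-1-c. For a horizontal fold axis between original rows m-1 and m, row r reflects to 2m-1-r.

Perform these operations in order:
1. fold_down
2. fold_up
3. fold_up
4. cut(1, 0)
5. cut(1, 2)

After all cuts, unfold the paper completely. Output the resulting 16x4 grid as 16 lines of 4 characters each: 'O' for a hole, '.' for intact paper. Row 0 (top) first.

Op 1 fold_down: fold axis h@8; visible region now rows[8,16) x cols[0,4) = 8x4
Op 2 fold_up: fold axis h@12; visible region now rows[8,12) x cols[0,4) = 4x4
Op 3 fold_up: fold axis h@10; visible region now rows[8,10) x cols[0,4) = 2x4
Op 4 cut(1, 0): punch at orig (9,0); cuts so far [(9, 0)]; region rows[8,10) x cols[0,4) = 2x4
Op 5 cut(1, 2): punch at orig (9,2); cuts so far [(9, 0), (9, 2)]; region rows[8,10) x cols[0,4) = 2x4
Unfold 1 (reflect across h@10): 4 holes -> [(9, 0), (9, 2), (10, 0), (10, 2)]
Unfold 2 (reflect across h@12): 8 holes -> [(9, 0), (9, 2), (10, 0), (10, 2), (13, 0), (13, 2), (14, 0), (14, 2)]
Unfold 3 (reflect across h@8): 16 holes -> [(1, 0), (1, 2), (2, 0), (2, 2), (5, 0), (5, 2), (6, 0), (6, 2), (9, 0), (9, 2), (10, 0), (10, 2), (13, 0), (13, 2), (14, 0), (14, 2)]

Answer: ....
O.O.
O.O.
....
....
O.O.
O.O.
....
....
O.O.
O.O.
....
....
O.O.
O.O.
....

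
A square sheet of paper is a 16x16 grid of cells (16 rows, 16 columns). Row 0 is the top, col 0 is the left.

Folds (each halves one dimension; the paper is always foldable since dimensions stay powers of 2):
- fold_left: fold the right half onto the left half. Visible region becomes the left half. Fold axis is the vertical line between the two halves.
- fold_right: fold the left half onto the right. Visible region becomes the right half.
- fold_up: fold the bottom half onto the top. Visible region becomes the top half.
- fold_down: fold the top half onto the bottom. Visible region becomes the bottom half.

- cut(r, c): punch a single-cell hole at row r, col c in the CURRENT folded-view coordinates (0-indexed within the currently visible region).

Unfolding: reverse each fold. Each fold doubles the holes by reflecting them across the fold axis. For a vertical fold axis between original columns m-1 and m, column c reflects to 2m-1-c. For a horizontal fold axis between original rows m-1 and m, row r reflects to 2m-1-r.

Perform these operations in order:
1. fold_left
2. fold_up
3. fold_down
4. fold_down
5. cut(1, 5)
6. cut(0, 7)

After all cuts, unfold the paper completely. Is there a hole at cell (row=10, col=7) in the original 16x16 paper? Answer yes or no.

Op 1 fold_left: fold axis v@8; visible region now rows[0,16) x cols[0,8) = 16x8
Op 2 fold_up: fold axis h@8; visible region now rows[0,8) x cols[0,8) = 8x8
Op 3 fold_down: fold axis h@4; visible region now rows[4,8) x cols[0,8) = 4x8
Op 4 fold_down: fold axis h@6; visible region now rows[6,8) x cols[0,8) = 2x8
Op 5 cut(1, 5): punch at orig (7,5); cuts so far [(7, 5)]; region rows[6,8) x cols[0,8) = 2x8
Op 6 cut(0, 7): punch at orig (6,7); cuts so far [(6, 7), (7, 5)]; region rows[6,8) x cols[0,8) = 2x8
Unfold 1 (reflect across h@6): 4 holes -> [(4, 5), (5, 7), (6, 7), (7, 5)]
Unfold 2 (reflect across h@4): 8 holes -> [(0, 5), (1, 7), (2, 7), (3, 5), (4, 5), (5, 7), (6, 7), (7, 5)]
Unfold 3 (reflect across h@8): 16 holes -> [(0, 5), (1, 7), (2, 7), (3, 5), (4, 5), (5, 7), (6, 7), (7, 5), (8, 5), (9, 7), (10, 7), (11, 5), (12, 5), (13, 7), (14, 7), (15, 5)]
Unfold 4 (reflect across v@8): 32 holes -> [(0, 5), (0, 10), (1, 7), (1, 8), (2, 7), (2, 8), (3, 5), (3, 10), (4, 5), (4, 10), (5, 7), (5, 8), (6, 7), (6, 8), (7, 5), (7, 10), (8, 5), (8, 10), (9, 7), (9, 8), (10, 7), (10, 8), (11, 5), (11, 10), (12, 5), (12, 10), (13, 7), (13, 8), (14, 7), (14, 8), (15, 5), (15, 10)]
Holes: [(0, 5), (0, 10), (1, 7), (1, 8), (2, 7), (2, 8), (3, 5), (3, 10), (4, 5), (4, 10), (5, 7), (5, 8), (6, 7), (6, 8), (7, 5), (7, 10), (8, 5), (8, 10), (9, 7), (9, 8), (10, 7), (10, 8), (11, 5), (11, 10), (12, 5), (12, 10), (13, 7), (13, 8), (14, 7), (14, 8), (15, 5), (15, 10)]

Answer: yes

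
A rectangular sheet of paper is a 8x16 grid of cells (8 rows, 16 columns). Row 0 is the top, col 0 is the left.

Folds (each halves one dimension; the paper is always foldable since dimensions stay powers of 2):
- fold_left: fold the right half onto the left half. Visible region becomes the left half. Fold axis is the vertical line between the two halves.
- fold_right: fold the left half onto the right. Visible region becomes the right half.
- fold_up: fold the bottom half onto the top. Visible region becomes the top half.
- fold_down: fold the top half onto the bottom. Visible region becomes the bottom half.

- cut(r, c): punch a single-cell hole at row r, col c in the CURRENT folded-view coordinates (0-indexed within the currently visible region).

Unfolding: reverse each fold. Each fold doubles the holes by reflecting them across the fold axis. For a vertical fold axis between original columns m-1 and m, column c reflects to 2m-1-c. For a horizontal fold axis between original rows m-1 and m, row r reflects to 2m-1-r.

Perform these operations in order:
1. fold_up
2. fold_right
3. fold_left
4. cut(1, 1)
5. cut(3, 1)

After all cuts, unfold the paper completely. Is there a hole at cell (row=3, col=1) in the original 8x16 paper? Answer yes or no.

Answer: yes

Derivation:
Op 1 fold_up: fold axis h@4; visible region now rows[0,4) x cols[0,16) = 4x16
Op 2 fold_right: fold axis v@8; visible region now rows[0,4) x cols[8,16) = 4x8
Op 3 fold_left: fold axis v@12; visible region now rows[0,4) x cols[8,12) = 4x4
Op 4 cut(1, 1): punch at orig (1,9); cuts so far [(1, 9)]; region rows[0,4) x cols[8,12) = 4x4
Op 5 cut(3, 1): punch at orig (3,9); cuts so far [(1, 9), (3, 9)]; region rows[0,4) x cols[8,12) = 4x4
Unfold 1 (reflect across v@12): 4 holes -> [(1, 9), (1, 14), (3, 9), (3, 14)]
Unfold 2 (reflect across v@8): 8 holes -> [(1, 1), (1, 6), (1, 9), (1, 14), (3, 1), (3, 6), (3, 9), (3, 14)]
Unfold 3 (reflect across h@4): 16 holes -> [(1, 1), (1, 6), (1, 9), (1, 14), (3, 1), (3, 6), (3, 9), (3, 14), (4, 1), (4, 6), (4, 9), (4, 14), (6, 1), (6, 6), (6, 9), (6, 14)]
Holes: [(1, 1), (1, 6), (1, 9), (1, 14), (3, 1), (3, 6), (3, 9), (3, 14), (4, 1), (4, 6), (4, 9), (4, 14), (6, 1), (6, 6), (6, 9), (6, 14)]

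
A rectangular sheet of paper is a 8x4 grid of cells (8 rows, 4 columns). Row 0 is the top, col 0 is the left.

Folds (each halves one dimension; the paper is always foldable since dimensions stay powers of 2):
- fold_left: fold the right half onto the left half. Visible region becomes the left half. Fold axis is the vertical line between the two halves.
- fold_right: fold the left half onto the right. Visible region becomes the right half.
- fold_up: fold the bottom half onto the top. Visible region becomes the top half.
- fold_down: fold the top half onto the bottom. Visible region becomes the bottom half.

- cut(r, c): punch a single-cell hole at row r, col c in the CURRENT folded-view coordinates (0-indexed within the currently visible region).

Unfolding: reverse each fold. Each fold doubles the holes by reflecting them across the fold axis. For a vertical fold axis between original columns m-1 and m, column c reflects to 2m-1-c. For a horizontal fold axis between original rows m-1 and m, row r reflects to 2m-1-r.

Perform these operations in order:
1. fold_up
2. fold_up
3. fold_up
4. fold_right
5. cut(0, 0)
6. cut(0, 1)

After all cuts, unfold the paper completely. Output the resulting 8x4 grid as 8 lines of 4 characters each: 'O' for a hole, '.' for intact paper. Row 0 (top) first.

Answer: OOOO
OOOO
OOOO
OOOO
OOOO
OOOO
OOOO
OOOO

Derivation:
Op 1 fold_up: fold axis h@4; visible region now rows[0,4) x cols[0,4) = 4x4
Op 2 fold_up: fold axis h@2; visible region now rows[0,2) x cols[0,4) = 2x4
Op 3 fold_up: fold axis h@1; visible region now rows[0,1) x cols[0,4) = 1x4
Op 4 fold_right: fold axis v@2; visible region now rows[0,1) x cols[2,4) = 1x2
Op 5 cut(0, 0): punch at orig (0,2); cuts so far [(0, 2)]; region rows[0,1) x cols[2,4) = 1x2
Op 6 cut(0, 1): punch at orig (0,3); cuts so far [(0, 2), (0, 3)]; region rows[0,1) x cols[2,4) = 1x2
Unfold 1 (reflect across v@2): 4 holes -> [(0, 0), (0, 1), (0, 2), (0, 3)]
Unfold 2 (reflect across h@1): 8 holes -> [(0, 0), (0, 1), (0, 2), (0, 3), (1, 0), (1, 1), (1, 2), (1, 3)]
Unfold 3 (reflect across h@2): 16 holes -> [(0, 0), (0, 1), (0, 2), (0, 3), (1, 0), (1, 1), (1, 2), (1, 3), (2, 0), (2, 1), (2, 2), (2, 3), (3, 0), (3, 1), (3, 2), (3, 3)]
Unfold 4 (reflect across h@4): 32 holes -> [(0, 0), (0, 1), (0, 2), (0, 3), (1, 0), (1, 1), (1, 2), (1, 3), (2, 0), (2, 1), (2, 2), (2, 3), (3, 0), (3, 1), (3, 2), (3, 3), (4, 0), (4, 1), (4, 2), (4, 3), (5, 0), (5, 1), (5, 2), (5, 3), (6, 0), (6, 1), (6, 2), (6, 3), (7, 0), (7, 1), (7, 2), (7, 3)]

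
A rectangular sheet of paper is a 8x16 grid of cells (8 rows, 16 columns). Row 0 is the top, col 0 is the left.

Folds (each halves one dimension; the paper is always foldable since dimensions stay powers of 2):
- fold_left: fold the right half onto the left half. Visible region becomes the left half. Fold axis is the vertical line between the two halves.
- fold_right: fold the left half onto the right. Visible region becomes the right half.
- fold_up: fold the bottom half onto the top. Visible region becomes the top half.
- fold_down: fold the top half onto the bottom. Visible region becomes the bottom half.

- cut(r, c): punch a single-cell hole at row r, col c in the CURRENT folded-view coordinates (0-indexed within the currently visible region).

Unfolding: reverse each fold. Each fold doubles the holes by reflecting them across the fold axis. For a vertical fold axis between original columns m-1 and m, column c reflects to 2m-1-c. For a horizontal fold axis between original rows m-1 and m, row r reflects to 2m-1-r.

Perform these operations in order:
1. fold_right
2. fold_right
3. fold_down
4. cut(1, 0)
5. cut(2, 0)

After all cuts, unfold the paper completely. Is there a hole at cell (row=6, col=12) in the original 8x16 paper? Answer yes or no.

Answer: yes

Derivation:
Op 1 fold_right: fold axis v@8; visible region now rows[0,8) x cols[8,16) = 8x8
Op 2 fold_right: fold axis v@12; visible region now rows[0,8) x cols[12,16) = 8x4
Op 3 fold_down: fold axis h@4; visible region now rows[4,8) x cols[12,16) = 4x4
Op 4 cut(1, 0): punch at orig (5,12); cuts so far [(5, 12)]; region rows[4,8) x cols[12,16) = 4x4
Op 5 cut(2, 0): punch at orig (6,12); cuts so far [(5, 12), (6, 12)]; region rows[4,8) x cols[12,16) = 4x4
Unfold 1 (reflect across h@4): 4 holes -> [(1, 12), (2, 12), (5, 12), (6, 12)]
Unfold 2 (reflect across v@12): 8 holes -> [(1, 11), (1, 12), (2, 11), (2, 12), (5, 11), (5, 12), (6, 11), (6, 12)]
Unfold 3 (reflect across v@8): 16 holes -> [(1, 3), (1, 4), (1, 11), (1, 12), (2, 3), (2, 4), (2, 11), (2, 12), (5, 3), (5, 4), (5, 11), (5, 12), (6, 3), (6, 4), (6, 11), (6, 12)]
Holes: [(1, 3), (1, 4), (1, 11), (1, 12), (2, 3), (2, 4), (2, 11), (2, 12), (5, 3), (5, 4), (5, 11), (5, 12), (6, 3), (6, 4), (6, 11), (6, 12)]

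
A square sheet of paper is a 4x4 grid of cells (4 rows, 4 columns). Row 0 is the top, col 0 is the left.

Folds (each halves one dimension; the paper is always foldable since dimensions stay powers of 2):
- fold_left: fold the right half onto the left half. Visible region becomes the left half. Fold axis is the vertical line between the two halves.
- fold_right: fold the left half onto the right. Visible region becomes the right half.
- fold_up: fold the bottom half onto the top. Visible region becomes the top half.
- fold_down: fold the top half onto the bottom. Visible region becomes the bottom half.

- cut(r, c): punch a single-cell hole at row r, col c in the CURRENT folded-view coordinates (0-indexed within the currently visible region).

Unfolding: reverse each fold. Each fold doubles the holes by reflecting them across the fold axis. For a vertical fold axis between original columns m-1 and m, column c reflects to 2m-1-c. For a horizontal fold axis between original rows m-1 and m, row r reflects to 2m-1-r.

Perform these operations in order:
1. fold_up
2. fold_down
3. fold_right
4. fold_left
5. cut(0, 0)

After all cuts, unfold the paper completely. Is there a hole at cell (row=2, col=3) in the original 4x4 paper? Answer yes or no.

Answer: yes

Derivation:
Op 1 fold_up: fold axis h@2; visible region now rows[0,2) x cols[0,4) = 2x4
Op 2 fold_down: fold axis h@1; visible region now rows[1,2) x cols[0,4) = 1x4
Op 3 fold_right: fold axis v@2; visible region now rows[1,2) x cols[2,4) = 1x2
Op 4 fold_left: fold axis v@3; visible region now rows[1,2) x cols[2,3) = 1x1
Op 5 cut(0, 0): punch at orig (1,2); cuts so far [(1, 2)]; region rows[1,2) x cols[2,3) = 1x1
Unfold 1 (reflect across v@3): 2 holes -> [(1, 2), (1, 3)]
Unfold 2 (reflect across v@2): 4 holes -> [(1, 0), (1, 1), (1, 2), (1, 3)]
Unfold 3 (reflect across h@1): 8 holes -> [(0, 0), (0, 1), (0, 2), (0, 3), (1, 0), (1, 1), (1, 2), (1, 3)]
Unfold 4 (reflect across h@2): 16 holes -> [(0, 0), (0, 1), (0, 2), (0, 3), (1, 0), (1, 1), (1, 2), (1, 3), (2, 0), (2, 1), (2, 2), (2, 3), (3, 0), (3, 1), (3, 2), (3, 3)]
Holes: [(0, 0), (0, 1), (0, 2), (0, 3), (1, 0), (1, 1), (1, 2), (1, 3), (2, 0), (2, 1), (2, 2), (2, 3), (3, 0), (3, 1), (3, 2), (3, 3)]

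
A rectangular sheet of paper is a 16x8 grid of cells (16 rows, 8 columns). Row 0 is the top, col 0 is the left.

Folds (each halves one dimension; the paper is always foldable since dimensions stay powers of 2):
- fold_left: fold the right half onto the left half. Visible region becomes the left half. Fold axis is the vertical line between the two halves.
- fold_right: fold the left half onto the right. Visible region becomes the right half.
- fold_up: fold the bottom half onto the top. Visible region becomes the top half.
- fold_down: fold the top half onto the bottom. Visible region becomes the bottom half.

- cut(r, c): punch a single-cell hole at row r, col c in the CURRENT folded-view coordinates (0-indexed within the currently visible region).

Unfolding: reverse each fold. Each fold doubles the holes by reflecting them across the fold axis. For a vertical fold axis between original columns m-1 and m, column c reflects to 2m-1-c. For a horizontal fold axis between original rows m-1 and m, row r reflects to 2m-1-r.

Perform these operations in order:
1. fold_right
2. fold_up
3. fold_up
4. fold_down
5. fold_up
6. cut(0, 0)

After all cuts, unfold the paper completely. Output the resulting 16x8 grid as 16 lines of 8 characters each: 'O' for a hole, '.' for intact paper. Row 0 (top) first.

Op 1 fold_right: fold axis v@4; visible region now rows[0,16) x cols[4,8) = 16x4
Op 2 fold_up: fold axis h@8; visible region now rows[0,8) x cols[4,8) = 8x4
Op 3 fold_up: fold axis h@4; visible region now rows[0,4) x cols[4,8) = 4x4
Op 4 fold_down: fold axis h@2; visible region now rows[2,4) x cols[4,8) = 2x4
Op 5 fold_up: fold axis h@3; visible region now rows[2,3) x cols[4,8) = 1x4
Op 6 cut(0, 0): punch at orig (2,4); cuts so far [(2, 4)]; region rows[2,3) x cols[4,8) = 1x4
Unfold 1 (reflect across h@3): 2 holes -> [(2, 4), (3, 4)]
Unfold 2 (reflect across h@2): 4 holes -> [(0, 4), (1, 4), (2, 4), (3, 4)]
Unfold 3 (reflect across h@4): 8 holes -> [(0, 4), (1, 4), (2, 4), (3, 4), (4, 4), (5, 4), (6, 4), (7, 4)]
Unfold 4 (reflect across h@8): 16 holes -> [(0, 4), (1, 4), (2, 4), (3, 4), (4, 4), (5, 4), (6, 4), (7, 4), (8, 4), (9, 4), (10, 4), (11, 4), (12, 4), (13, 4), (14, 4), (15, 4)]
Unfold 5 (reflect across v@4): 32 holes -> [(0, 3), (0, 4), (1, 3), (1, 4), (2, 3), (2, 4), (3, 3), (3, 4), (4, 3), (4, 4), (5, 3), (5, 4), (6, 3), (6, 4), (7, 3), (7, 4), (8, 3), (8, 4), (9, 3), (9, 4), (10, 3), (10, 4), (11, 3), (11, 4), (12, 3), (12, 4), (13, 3), (13, 4), (14, 3), (14, 4), (15, 3), (15, 4)]

Answer: ...OO...
...OO...
...OO...
...OO...
...OO...
...OO...
...OO...
...OO...
...OO...
...OO...
...OO...
...OO...
...OO...
...OO...
...OO...
...OO...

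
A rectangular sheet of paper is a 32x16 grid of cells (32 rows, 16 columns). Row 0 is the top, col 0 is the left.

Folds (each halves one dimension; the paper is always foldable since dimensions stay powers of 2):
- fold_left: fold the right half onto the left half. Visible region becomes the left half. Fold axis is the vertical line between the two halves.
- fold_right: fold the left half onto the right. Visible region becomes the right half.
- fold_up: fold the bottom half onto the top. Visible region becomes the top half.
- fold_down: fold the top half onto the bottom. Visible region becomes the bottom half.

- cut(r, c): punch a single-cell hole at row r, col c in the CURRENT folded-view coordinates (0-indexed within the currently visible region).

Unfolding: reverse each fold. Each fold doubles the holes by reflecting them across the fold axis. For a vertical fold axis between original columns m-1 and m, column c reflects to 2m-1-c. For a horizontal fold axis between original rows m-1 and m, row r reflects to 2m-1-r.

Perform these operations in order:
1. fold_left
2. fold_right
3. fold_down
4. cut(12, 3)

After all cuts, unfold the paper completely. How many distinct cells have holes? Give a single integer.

Op 1 fold_left: fold axis v@8; visible region now rows[0,32) x cols[0,8) = 32x8
Op 2 fold_right: fold axis v@4; visible region now rows[0,32) x cols[4,8) = 32x4
Op 3 fold_down: fold axis h@16; visible region now rows[16,32) x cols[4,8) = 16x4
Op 4 cut(12, 3): punch at orig (28,7); cuts so far [(28, 7)]; region rows[16,32) x cols[4,8) = 16x4
Unfold 1 (reflect across h@16): 2 holes -> [(3, 7), (28, 7)]
Unfold 2 (reflect across v@4): 4 holes -> [(3, 0), (3, 7), (28, 0), (28, 7)]
Unfold 3 (reflect across v@8): 8 holes -> [(3, 0), (3, 7), (3, 8), (3, 15), (28, 0), (28, 7), (28, 8), (28, 15)]

Answer: 8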